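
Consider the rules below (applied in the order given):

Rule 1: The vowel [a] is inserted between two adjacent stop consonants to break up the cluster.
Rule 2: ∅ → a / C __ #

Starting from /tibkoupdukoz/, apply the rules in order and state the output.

tibakoupadukoza

Rule 1 (stop-cluster a-epenthesis): /b/ and /k/ form a stop–stop cluster, so [a] is inserted between them. /p/ and /d/ form a stop–stop cluster, so [a] is inserted between them. /tibkoupdukoz/ → tibakoupadukoz.
Rule 2 (final a-epenthesis): the form ends in the consonant /z/, so [a] is inserted word-finally. /tibakoupadukoz/ → tibakoupadukoza.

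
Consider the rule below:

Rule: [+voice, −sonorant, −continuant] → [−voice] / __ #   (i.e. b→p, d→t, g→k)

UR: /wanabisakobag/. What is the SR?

/g/ is a voiced stop in word-final position, so it devoices to [k].
Surface form: [wanabisakobak].

wanabisakobak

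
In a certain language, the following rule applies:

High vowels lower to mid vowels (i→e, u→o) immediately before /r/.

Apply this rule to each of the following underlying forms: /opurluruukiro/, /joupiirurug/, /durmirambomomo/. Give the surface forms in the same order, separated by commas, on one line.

/opurluruukiro/: /u/ is a high vowel immediately before /r/, so it lowers to [o]. /u/ is a high vowel immediately before /r/, so it lowers to [o]. /i/ is a high vowel immediately before /r/, so it lowers to [e]. → [oporloruukero].
/joupiirurug/: /i/ is a high vowel immediately before /r/, so it lowers to [e]. /u/ is a high vowel immediately before /r/, so it lowers to [o]. → [joupierorug].
/durmirambomomo/: /u/ is a high vowel immediately before /r/, so it lowers to [o]. /i/ is a high vowel immediately before /r/, so it lowers to [e]. → [dormerambomomo].

oporloruukero, joupierorug, dormerambomomo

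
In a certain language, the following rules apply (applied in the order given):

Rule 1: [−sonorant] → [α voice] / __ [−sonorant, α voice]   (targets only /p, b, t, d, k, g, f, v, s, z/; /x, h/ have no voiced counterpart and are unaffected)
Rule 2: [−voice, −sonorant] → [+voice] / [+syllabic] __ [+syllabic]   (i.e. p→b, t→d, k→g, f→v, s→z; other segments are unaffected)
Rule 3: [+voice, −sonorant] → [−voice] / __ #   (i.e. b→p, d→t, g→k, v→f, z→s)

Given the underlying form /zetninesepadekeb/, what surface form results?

zetninezebadegep

Rule 1 (regressive voicing assimilation): no segment meets the environment; /zetninesepadekeb/ is unchanged.
Rule 2 (intervocalic voicing): /s/ is a voiceless obstruent between vowels /e/ and /e/, so it voices to [z]. /p/ is a voiceless obstruent between vowels /e/ and /a/, so it voices to [b]. /k/ is a voiceless obstruent between vowels /e/ and /e/, so it voices to [g]. /zetninesepadekeb/ → zetninezebadegeb.
Rule 3 (final devoicing): /b/ is a voiced obstruent in word-final position, so it devoices to [p]. /zetninezebadegeb/ → zetninezebadegep.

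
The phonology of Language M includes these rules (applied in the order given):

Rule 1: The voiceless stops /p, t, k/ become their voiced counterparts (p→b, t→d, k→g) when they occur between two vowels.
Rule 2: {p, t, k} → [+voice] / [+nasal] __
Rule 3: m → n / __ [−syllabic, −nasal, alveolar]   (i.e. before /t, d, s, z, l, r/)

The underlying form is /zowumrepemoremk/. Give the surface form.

Rule 1 (intervocalic voicing): /p/ is a voiceless stop between vowels /e/ and /e/, so it voices to [b]. /zowumrepemoremk/ → zowumrebemoremk.
Rule 2 (post-nasal voicing): /k/ is a voiceless stop immediately after the nasal /m/, so it voices to [g]. /zowumrebemoremk/ → zowumrebemoremg.
Rule 3 (nasal place assimilation): /m/ precedes the alveolar consonant /r/, so it assimilates in place to [n]. /zowumrebemoremg/ → zowunrebemoremg.

zowunrebemoremg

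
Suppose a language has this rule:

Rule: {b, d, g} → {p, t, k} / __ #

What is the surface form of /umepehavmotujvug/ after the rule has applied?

/g/ is a voiced stop in word-final position, so it devoices to [k].
Surface form: [umepehavmotujvuk].

umepehavmotujvuk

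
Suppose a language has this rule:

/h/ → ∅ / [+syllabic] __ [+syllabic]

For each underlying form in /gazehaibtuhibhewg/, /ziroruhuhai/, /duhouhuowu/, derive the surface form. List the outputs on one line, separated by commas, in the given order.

gazeaibtuibhewg, ziroruuai, duouuowu

/gazehaibtuhibhewg/: /h/ occurs between vowels /e/ and /a/, so it deletes. /h/ occurs between vowels /u/ and /i/, so it deletes. → [gazeaibtuibhewg].
/ziroruhuhai/: /h/ occurs between vowels /u/ and /u/, so it deletes. /h/ occurs between vowels /u/ and /a/, so it deletes. → [ziroruuai].
/duhouhuowu/: /h/ occurs between vowels /u/ and /o/, so it deletes. /h/ occurs between vowels /u/ and /u/, so it deletes. → [duouuowu].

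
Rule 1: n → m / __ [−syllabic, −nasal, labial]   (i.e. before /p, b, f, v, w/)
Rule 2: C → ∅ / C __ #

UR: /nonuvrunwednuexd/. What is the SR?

nonuvrumwednuex

Rule 1 (nasal place assimilation): /n/ precedes the labial consonant /w/, so it assimilates in place to [m]. /nonuvrunwednuexd/ → nonuvrumwednuexd.
Rule 2 (final cluster simplification): /d/ is the second consonant of a word-final cluster /xd/, so it deletes. /nonuvrumwednuexd/ → nonuvrumwednuex.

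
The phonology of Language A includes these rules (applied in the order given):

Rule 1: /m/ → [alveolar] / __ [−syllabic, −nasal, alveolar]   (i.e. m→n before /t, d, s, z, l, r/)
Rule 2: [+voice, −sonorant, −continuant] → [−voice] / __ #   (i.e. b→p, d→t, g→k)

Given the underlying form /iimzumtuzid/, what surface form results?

iinzuntuzit

Rule 1 (nasal place assimilation): /m/ precedes the alveolar consonant /z/, so it assimilates in place to [n]. /m/ precedes the alveolar consonant /t/, so it assimilates in place to [n]. /iimzumtuzid/ → iinzuntuzid.
Rule 2 (final devoicing): /d/ is a voiced stop in word-final position, so it devoices to [t]. /iinzuntuzid/ → iinzuntuzit.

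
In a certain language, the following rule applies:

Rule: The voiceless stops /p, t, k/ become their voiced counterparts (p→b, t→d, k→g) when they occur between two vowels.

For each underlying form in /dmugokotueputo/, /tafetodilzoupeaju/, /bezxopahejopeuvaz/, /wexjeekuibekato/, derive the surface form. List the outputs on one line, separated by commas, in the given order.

/dmugokotueputo/: /k/ is a voiceless stop between vowels /o/ and /o/, so it voices to [g]. /t/ is a voiceless stop between vowels /o/ and /u/, so it voices to [d]. /p/ is a voiceless stop between vowels /e/ and /u/, so it voices to [b]. /t/ is a voiceless stop between vowels /u/ and /o/, so it voices to [d]. → [dmugogoduebudo].
/tafetodilzoupeaju/: /t/ is a voiceless stop between vowels /e/ and /o/, so it voices to [d]. /p/ is a voiceless stop between vowels /u/ and /e/, so it voices to [b]. → [tafedodilzoubeaju].
/bezxopahejopeuvaz/: /p/ is a voiceless stop between vowels /o/ and /a/, so it voices to [b]. /p/ is a voiceless stop between vowels /o/ and /e/, so it voices to [b]. → [bezxobahejobeuvaz].
/wexjeekuibekato/: /k/ is a voiceless stop between vowels /e/ and /u/, so it voices to [g]. /k/ is a voiceless stop between vowels /e/ and /a/, so it voices to [g]. /t/ is a voiceless stop between vowels /a/ and /o/, so it voices to [d]. → [wexjeeguibegado].

dmugogoduebudo, tafedodilzoubeaju, bezxobahejobeuvaz, wexjeeguibegado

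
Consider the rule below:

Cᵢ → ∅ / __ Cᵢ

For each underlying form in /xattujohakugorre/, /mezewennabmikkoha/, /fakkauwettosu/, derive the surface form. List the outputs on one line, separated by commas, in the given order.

/xattujohakugorre/: /tt/ is a geminate; the first /t/ deletes. /rr/ is a geminate; the first /r/ deletes. → [xatujohakugore].
/mezewennabmikkoha/: /nn/ is a geminate; the first /n/ deletes. /kk/ is a geminate; the first /k/ deletes. → [mezewenabmikoha].
/fakkauwettosu/: /kk/ is a geminate; the first /k/ deletes. /tt/ is a geminate; the first /t/ deletes. → [fakauwetosu].

xatujohakugore, mezewenabmikoha, fakauwetosu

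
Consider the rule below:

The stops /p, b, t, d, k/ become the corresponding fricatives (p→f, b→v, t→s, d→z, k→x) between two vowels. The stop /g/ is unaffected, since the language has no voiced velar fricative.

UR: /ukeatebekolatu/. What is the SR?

uxeasevexolasu

/k/ is a stop between vowels /u/ and /e/, so it spirantizes to the fricative [x].
/t/ is a stop between vowels /a/ and /e/, so it spirantizes to the fricative [s].
/b/ is a stop between vowels /e/ and /e/, so it spirantizes to the fricative [v].
/k/ is a stop between vowels /e/ and /o/, so it spirantizes to the fricative [x].
/t/ is a stop between vowels /a/ and /u/, so it spirantizes to the fricative [s].
Surface form: [uxeasevexolasu].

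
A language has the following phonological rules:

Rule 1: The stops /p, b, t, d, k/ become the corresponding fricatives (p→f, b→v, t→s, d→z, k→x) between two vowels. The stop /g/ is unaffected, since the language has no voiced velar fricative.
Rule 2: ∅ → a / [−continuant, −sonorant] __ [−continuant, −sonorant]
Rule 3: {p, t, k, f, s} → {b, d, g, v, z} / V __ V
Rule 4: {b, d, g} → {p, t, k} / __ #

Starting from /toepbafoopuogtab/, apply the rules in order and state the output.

Rule 1 (intervocalic spirantization): /p/ is a stop between vowels /o/ and /u/, so it spirantizes to the fricative [f]. /toepbafoopuogtab/ → toepbafoofuogtab.
Rule 2 (stop-cluster a-epenthesis): /p/ and /b/ form a stop–stop cluster, so [a] is inserted between them. /g/ and /t/ form a stop–stop cluster, so [a] is inserted between them. /toepbafoofuogtab/ → toepabafoofuogatab.
Rule 3 (intervocalic voicing): /p/ is a voiceless obstruent between vowels /e/ and /a/, so it voices to [b]. /f/ is a voiceless obstruent between vowels /a/ and /o/, so it voices to [v]. /f/ is a voiceless obstruent between vowels /o/ and /u/, so it voices to [v]. /t/ is a voiceless obstruent between vowels /a/ and /a/, so it voices to [d]. /toepabafoofuogatab/ → toebabavoovuogadab.
Rule 4 (final devoicing): /b/ is a voiced stop in word-final position, so it devoices to [p]. /toebabavoovuogadab/ → toebabavoovuogadap.

toebabavoovuogadap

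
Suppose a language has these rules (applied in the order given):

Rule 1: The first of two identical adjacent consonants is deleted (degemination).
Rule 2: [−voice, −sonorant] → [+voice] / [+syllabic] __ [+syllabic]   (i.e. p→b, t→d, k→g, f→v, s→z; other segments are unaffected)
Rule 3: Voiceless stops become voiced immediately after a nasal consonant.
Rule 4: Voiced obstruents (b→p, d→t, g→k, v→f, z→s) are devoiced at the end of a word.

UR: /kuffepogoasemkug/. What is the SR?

kuvebogoazemguk

Rule 1 (degemination): /ff/ is a geminate; the first /f/ deletes. /kuffepogoasemkug/ → kufepogoasemkug.
Rule 2 (intervocalic voicing): /f/ is a voiceless obstruent between vowels /u/ and /e/, so it voices to [v]. /p/ is a voiceless obstruent between vowels /e/ and /o/, so it voices to [b]. /s/ is a voiceless obstruent between vowels /a/ and /e/, so it voices to [z]. /kufepogoasemkug/ → kuvebogoazemkug.
Rule 3 (post-nasal voicing): /k/ is a voiceless stop immediately after the nasal /m/, so it voices to [g]. /kuvebogoazemkug/ → kuvebogoazemgug.
Rule 4 (final devoicing): /g/ is a voiced obstruent in word-final position, so it devoices to [k]. /kuvebogoazemgug/ → kuvebogoazemguk.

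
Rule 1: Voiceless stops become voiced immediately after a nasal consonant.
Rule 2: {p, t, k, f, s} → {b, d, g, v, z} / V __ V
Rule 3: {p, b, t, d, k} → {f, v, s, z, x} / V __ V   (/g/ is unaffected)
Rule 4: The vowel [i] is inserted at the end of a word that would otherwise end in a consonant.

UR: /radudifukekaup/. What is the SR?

razuzivugegaupi

Rule 1 (post-nasal voicing): no segment meets the environment; /radudifukekaup/ is unchanged.
Rule 2 (intervocalic voicing): /f/ is a voiceless obstruent between vowels /i/ and /u/, so it voices to [v]. /k/ is a voiceless obstruent between vowels /u/ and /e/, so it voices to [g]. /k/ is a voiceless obstruent between vowels /e/ and /a/, so it voices to [g]. /radudifukekaup/ → radudivugegaup.
Rule 3 (intervocalic spirantization): /d/ is a stop between vowels /a/ and /u/, so it spirantizes to the fricative [z]. /d/ is a stop between vowels /u/ and /i/, so it spirantizes to the fricative [z]. /radudivugegaup/ → razuzivugegaup.
Rule 4 (final i-epenthesis): the form ends in the consonant /p/, so [i] is inserted word-finally. /razuzivugegaup/ → razuzivugegaupi.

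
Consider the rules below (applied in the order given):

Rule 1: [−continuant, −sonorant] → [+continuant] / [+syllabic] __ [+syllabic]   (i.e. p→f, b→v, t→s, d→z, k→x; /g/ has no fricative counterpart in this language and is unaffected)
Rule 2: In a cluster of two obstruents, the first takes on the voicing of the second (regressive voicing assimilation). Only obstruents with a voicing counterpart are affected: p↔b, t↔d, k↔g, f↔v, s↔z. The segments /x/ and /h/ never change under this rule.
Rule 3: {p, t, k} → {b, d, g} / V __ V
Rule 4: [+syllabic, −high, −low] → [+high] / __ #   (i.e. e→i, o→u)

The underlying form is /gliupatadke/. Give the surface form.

gliufasatki

Rule 1 (intervocalic spirantization): /p/ is a stop between vowels /u/ and /a/, so it spirantizes to the fricative [f]. /t/ is a stop between vowels /a/ and /a/, so it spirantizes to the fricative [s]. /gliupatadke/ → gliufasadke.
Rule 2 (regressive voicing assimilation): /d/ precedes the voiceless obstruent /k/, so it devoices to [t] by assimilation. /gliufasadke/ → gliufasatke.
Rule 3 (intervocalic voicing): no segment meets the environment; /gliufasatke/ is unchanged.
Rule 4 (final vowel raising): /e/ is a mid vowel in word-final position, so it raises to [i]. /gliufasatke/ → gliufasatki.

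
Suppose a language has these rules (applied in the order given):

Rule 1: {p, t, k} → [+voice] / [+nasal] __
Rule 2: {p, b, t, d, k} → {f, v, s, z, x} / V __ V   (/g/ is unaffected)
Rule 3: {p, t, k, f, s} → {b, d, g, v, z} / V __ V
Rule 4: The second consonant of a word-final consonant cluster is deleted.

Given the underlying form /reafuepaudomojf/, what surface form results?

reavuevauzomoj

Rule 1 (post-nasal voicing): no segment meets the environment; /reafuepaudomojf/ is unchanged.
Rule 2 (intervocalic spirantization): /p/ is a stop between vowels /e/ and /a/, so it spirantizes to the fricative [f]. /d/ is a stop between vowels /u/ and /o/, so it spirantizes to the fricative [z]. /reafuepaudomojf/ → reafuefauzomojf.
Rule 3 (intervocalic voicing): /f/ is a voiceless obstruent between vowels /a/ and /u/, so it voices to [v]. /f/ is a voiceless obstruent between vowels /e/ and /a/, so it voices to [v]. /reafuefauzomojf/ → reavuevauzomojf.
Rule 4 (final cluster simplification): /f/ is the second consonant of a word-final cluster /jf/, so it deletes. /reavuevauzomojf/ → reavuevauzomoj.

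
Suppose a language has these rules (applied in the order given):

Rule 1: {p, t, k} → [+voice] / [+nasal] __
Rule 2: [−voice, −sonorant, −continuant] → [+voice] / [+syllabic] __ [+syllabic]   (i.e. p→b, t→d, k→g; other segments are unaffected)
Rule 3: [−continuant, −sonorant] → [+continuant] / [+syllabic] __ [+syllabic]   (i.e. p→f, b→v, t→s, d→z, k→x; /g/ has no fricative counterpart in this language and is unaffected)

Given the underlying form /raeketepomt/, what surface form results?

Rule 1 (post-nasal voicing): /t/ is a voiceless stop immediately after the nasal /m/, so it voices to [d]. /raeketepomt/ → raeketepomd.
Rule 2 (intervocalic voicing): /k/ is a voiceless stop between vowels /e/ and /e/, so it voices to [g]. /t/ is a voiceless stop between vowels /e/ and /e/, so it voices to [d]. /p/ is a voiceless stop between vowels /e/ and /o/, so it voices to [b]. /raeketepomd/ → raegedebomd.
Rule 3 (intervocalic spirantization): /d/ is a stop between vowels /e/ and /e/, so it spirantizes to the fricative [z]. /b/ is a stop between vowels /e/ and /o/, so it spirantizes to the fricative [v]. /raegedebomd/ → raegezevomd.

raegezevomd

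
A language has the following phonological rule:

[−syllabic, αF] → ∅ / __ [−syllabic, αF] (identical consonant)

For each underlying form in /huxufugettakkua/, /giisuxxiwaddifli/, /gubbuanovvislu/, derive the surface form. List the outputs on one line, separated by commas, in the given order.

/huxufugettakkua/: /tt/ is a geminate; the first /t/ deletes. /kk/ is a geminate; the first /k/ deletes. → [huxufugetakua].
/giisuxxiwaddifli/: /xx/ is a geminate; the first /x/ deletes. /dd/ is a geminate; the first /d/ deletes. → [giisuxiwadifli].
/gubbuanovvislu/: /bb/ is a geminate; the first /b/ deletes. /vv/ is a geminate; the first /v/ deletes. → [gubuanovislu].

huxufugetakua, giisuxiwadifli, gubuanovislu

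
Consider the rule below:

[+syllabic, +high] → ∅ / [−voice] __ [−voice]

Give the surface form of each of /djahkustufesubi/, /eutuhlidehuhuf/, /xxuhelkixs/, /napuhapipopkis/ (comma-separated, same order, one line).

djahkstfesubi, euthlidehhf, xxhelkxs, naphappopks

/djahkustufesubi/: /u/ is a high vowel flanked by voiceless consonants /k/ and /s/, so it deletes. /u/ is a high vowel flanked by voiceless consonants /t/ and /f/, so it deletes. → [djahkstfesubi].
/eutuhlidehuhuf/: /u/ is a high vowel flanked by voiceless consonants /t/ and /h/, so it deletes. /u/ is a high vowel flanked by voiceless consonants /h/ and /h/, so it deletes. /u/ is a high vowel flanked by voiceless consonants /h/ and /f/, so it deletes. → [euthlidehhf].
/xxuhelkixs/: /u/ is a high vowel flanked by voiceless consonants /x/ and /h/, so it deletes. /i/ is a high vowel flanked by voiceless consonants /k/ and /x/, so it deletes. → [xxhelkxs].
/napuhapipopkis/: /u/ is a high vowel flanked by voiceless consonants /p/ and /h/, so it deletes. /i/ is a high vowel flanked by voiceless consonants /p/ and /p/, so it deletes. /i/ is a high vowel flanked by voiceless consonants /k/ and /s/, so it deletes. → [naphappopks].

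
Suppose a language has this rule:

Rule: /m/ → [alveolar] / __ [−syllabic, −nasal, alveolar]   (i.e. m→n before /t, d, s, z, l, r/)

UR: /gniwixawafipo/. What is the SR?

No segment of /gniwixawafipo/ meets the structural description of the rule, so the form surfaces unchanged.

gniwixawafipo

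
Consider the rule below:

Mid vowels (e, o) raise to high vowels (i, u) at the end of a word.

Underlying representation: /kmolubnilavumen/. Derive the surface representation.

No segment of /kmolubnilavumen/ meets the structural description of the rule, so the form surfaces unchanged.

kmolubnilavumen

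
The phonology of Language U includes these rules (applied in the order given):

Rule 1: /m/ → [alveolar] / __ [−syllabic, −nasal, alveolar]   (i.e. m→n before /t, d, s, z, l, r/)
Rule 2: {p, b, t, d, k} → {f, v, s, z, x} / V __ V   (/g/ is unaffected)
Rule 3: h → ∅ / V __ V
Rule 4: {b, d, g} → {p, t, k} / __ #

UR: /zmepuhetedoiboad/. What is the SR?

zmefuesezoivoat

Rule 1 (nasal place assimilation): no segment meets the environment; /zmepuhetedoiboad/ is unchanged.
Rule 2 (intervocalic spirantization): /p/ is a stop between vowels /e/ and /u/, so it spirantizes to the fricative [f]. /t/ is a stop between vowels /e/ and /e/, so it spirantizes to the fricative [s]. /d/ is a stop between vowels /e/ and /o/, so it spirantizes to the fricative [z]. /b/ is a stop between vowels /i/ and /o/, so it spirantizes to the fricative [v]. /zmepuhetedoiboad/ → zmefuhesezoivoad.
Rule 3 (intervocalic h-deletion): /h/ occurs between vowels /u/ and /e/, so it deletes. /zmefuhesezoivoad/ → zmefuesezoivoad.
Rule 4 (final devoicing): /d/ is a voiced stop in word-final position, so it devoices to [t]. /zmefuesezoivoad/ → zmefuesezoivoat.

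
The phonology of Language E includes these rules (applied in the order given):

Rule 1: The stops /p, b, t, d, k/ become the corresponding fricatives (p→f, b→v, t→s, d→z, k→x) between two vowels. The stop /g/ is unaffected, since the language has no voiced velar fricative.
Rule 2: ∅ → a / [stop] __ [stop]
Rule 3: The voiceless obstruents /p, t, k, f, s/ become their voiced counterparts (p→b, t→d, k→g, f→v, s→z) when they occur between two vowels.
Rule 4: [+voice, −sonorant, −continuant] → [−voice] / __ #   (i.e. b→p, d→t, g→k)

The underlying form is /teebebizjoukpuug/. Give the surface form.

teevevizjougabuuk

Rule 1 (intervocalic spirantization): /b/ is a stop between vowels /e/ and /e/, so it spirantizes to the fricative [v]. /b/ is a stop between vowels /e/ and /i/, so it spirantizes to the fricative [v]. /teebebizjoukpuug/ → teevevizjoukpuug.
Rule 2 (stop-cluster a-epenthesis): /k/ and /p/ form a stop–stop cluster, so [a] is inserted between them. /teevevizjoukpuug/ → teevevizjoukapuug.
Rule 3 (intervocalic voicing): /k/ is a voiceless obstruent between vowels /u/ and /a/, so it voices to [g]. /p/ is a voiceless obstruent between vowels /a/ and /u/, so it voices to [b]. /teevevizjoukapuug/ → teevevizjougabuug.
Rule 4 (final devoicing): /g/ is a voiced stop in word-final position, so it devoices to [k]. /teevevizjougabuug/ → teevevizjougabuuk.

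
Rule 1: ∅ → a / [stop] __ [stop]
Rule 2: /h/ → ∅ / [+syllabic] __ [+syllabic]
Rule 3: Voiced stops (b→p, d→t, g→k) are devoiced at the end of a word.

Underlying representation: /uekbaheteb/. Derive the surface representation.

uekabaetep

Rule 1 (stop-cluster a-epenthesis): /k/ and /b/ form a stop–stop cluster, so [a] is inserted between them. /uekbaheteb/ → uekabaheteb.
Rule 2 (intervocalic h-deletion): /h/ occurs between vowels /a/ and /e/, so it deletes. /uekabaheteb/ → uekabaeteb.
Rule 3 (final devoicing): /b/ is a voiced stop in word-final position, so it devoices to [p]. /uekabaeteb/ → uekabaetep.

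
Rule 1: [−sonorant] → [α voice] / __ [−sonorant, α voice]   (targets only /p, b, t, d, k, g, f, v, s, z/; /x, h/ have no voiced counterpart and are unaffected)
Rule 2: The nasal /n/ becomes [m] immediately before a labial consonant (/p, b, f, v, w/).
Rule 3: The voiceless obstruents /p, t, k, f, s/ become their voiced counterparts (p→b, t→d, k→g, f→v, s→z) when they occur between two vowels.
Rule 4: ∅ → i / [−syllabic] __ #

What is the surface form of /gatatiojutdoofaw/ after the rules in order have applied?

gadadiojuddoovawi

Rule 1 (regressive voicing assimilation): /t/ precedes the voiced obstruent /d/, so it voices to [d] by assimilation. /gatatiojutdoofaw/ → gatatiojuddoofaw.
Rule 2 (nasal place assimilation): no segment meets the environment; /gatatiojuddoofaw/ is unchanged.
Rule 3 (intervocalic voicing): /t/ is a voiceless obstruent between vowels /a/ and /a/, so it voices to [d]. /t/ is a voiceless obstruent between vowels /a/ and /i/, so it voices to [d]. /f/ is a voiceless obstruent between vowels /o/ and /a/, so it voices to [v]. /gatatiojuddoofaw/ → gadadiojuddoovaw.
Rule 4 (final i-epenthesis): the form ends in the consonant /w/, so [i] is inserted word-finally. /gadadiojuddoovaw/ → gadadiojuddoovawi.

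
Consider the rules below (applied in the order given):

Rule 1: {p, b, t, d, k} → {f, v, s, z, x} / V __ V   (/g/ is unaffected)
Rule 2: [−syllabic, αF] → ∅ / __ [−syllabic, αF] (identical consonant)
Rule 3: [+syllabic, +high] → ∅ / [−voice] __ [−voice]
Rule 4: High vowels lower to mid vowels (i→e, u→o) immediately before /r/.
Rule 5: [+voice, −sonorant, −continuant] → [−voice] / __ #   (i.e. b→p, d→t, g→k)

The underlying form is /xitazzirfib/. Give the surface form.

Rule 1 (intervocalic spirantization): /t/ is a stop between vowels /i/ and /a/, so it spirantizes to the fricative [s]. /xitazzirfib/ → xisazzirfib.
Rule 2 (degemination): /zz/ is a geminate; the first /z/ deletes. /xisazzirfib/ → xisazirfib.
Rule 3 (high vowel syncope): /i/ is a high vowel flanked by voiceless consonants /x/ and /s/, so it deletes. /xisazirfib/ → xsazirfib.
Rule 4 (pre-rhotic lowering): /i/ is a high vowel immediately before /r/, so it lowers to [e]. /xsazirfib/ → xsazerfib.
Rule 5 (final devoicing): /b/ is a voiced stop in word-final position, so it devoices to [p]. /xsazerfib/ → xsazerfip.

xsazerfip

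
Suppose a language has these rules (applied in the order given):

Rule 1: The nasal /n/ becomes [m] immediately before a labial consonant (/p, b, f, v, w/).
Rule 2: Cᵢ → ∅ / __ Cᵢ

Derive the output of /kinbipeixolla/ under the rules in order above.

kimbipeixola

Rule 1 (nasal place assimilation): /n/ precedes the labial consonant /b/, so it assimilates in place to [m]. /kinbipeixolla/ → kimbipeixolla.
Rule 2 (degemination): /ll/ is a geminate; the first /l/ deletes. /kimbipeixolla/ → kimbipeixola.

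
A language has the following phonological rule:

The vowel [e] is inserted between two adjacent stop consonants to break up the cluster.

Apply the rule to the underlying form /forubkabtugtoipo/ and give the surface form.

/b/ and /k/ form a stop–stop cluster, so [e] is inserted between them.
/b/ and /t/ form a stop–stop cluster, so [e] is inserted between them.
/g/ and /t/ form a stop–stop cluster, so [e] is inserted between them.
Surface form: [forubekabetugetoipo].

forubekabetugetoipo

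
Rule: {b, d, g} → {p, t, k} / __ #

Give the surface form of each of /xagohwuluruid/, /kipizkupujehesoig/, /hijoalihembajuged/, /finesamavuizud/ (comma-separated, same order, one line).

/xagohwuluruid/: /d/ is a voiced stop in word-final position, so it devoices to [t]. → [xagohwuluruit].
/kipizkupujehesoig/: /g/ is a voiced stop in word-final position, so it devoices to [k]. → [kipizkupujehesoik].
/hijoalihembajuged/: /d/ is a voiced stop in word-final position, so it devoices to [t]. → [hijoalihembajuget].
/finesamavuizud/: /d/ is a voiced stop in word-final position, so it devoices to [t]. → [finesamavuizut].

xagohwuluruit, kipizkupujehesoik, hijoalihembajuget, finesamavuizut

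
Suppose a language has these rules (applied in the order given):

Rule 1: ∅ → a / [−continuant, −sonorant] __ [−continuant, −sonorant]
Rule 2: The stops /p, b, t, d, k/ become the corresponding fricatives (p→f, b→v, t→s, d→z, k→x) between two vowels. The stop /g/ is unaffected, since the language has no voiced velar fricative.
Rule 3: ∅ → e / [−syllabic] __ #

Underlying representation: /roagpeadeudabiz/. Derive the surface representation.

Rule 1 (stop-cluster a-epenthesis): /g/ and /p/ form a stop–stop cluster, so [a] is inserted between them. /roagpeadeudabiz/ → roagapeadeudabiz.
Rule 2 (intervocalic spirantization): /p/ is a stop between vowels /a/ and /e/, so it spirantizes to the fricative [f]. /d/ is a stop between vowels /a/ and /e/, so it spirantizes to the fricative [z]. /d/ is a stop between vowels /u/ and /a/, so it spirantizes to the fricative [z]. /b/ is a stop between vowels /a/ and /i/, so it spirantizes to the fricative [v]. /roagapeadeudabiz/ → roagafeazeuzaviz.
Rule 3 (final e-epenthesis): the form ends in the consonant /z/, so [e] is inserted word-finally. /roagafeazeuzaviz/ → roagafeazeuzavize.

roagafeazeuzavize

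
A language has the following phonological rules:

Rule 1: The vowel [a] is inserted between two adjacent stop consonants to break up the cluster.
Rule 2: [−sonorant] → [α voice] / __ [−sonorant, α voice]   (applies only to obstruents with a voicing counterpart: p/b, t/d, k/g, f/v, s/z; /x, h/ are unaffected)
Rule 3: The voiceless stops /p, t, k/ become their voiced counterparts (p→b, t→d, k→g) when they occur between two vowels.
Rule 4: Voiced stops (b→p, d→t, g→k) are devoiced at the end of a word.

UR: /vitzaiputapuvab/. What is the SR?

Rule 1 (stop-cluster a-epenthesis): no segment meets the environment; /vitzaiputapuvab/ is unchanged.
Rule 2 (regressive voicing assimilation): /t/ precedes the voiced obstruent /z/, so it voices to [d] by assimilation. /vitzaiputapuvab/ → vidzaiputapuvab.
Rule 3 (intervocalic voicing): /p/ is a voiceless stop between vowels /i/ and /u/, so it voices to [b]. /t/ is a voiceless stop between vowels /u/ and /a/, so it voices to [d]. /p/ is a voiceless stop between vowels /a/ and /u/, so it voices to [b]. /vidzaiputapuvab/ → vidzaibudabuvab.
Rule 4 (final devoicing): /b/ is a voiced stop in word-final position, so it devoices to [p]. /vidzaibudabuvab/ → vidzaibudabuvap.

vidzaibudabuvap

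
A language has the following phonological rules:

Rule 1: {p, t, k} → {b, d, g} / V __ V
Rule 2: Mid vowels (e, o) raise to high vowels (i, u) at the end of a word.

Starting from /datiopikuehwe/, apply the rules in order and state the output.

dadiobiguehwi

Rule 1 (intervocalic voicing): /t/ is a voiceless stop between vowels /a/ and /i/, so it voices to [d]. /p/ is a voiceless stop between vowels /o/ and /i/, so it voices to [b]. /k/ is a voiceless stop between vowels /i/ and /u/, so it voices to [g]. /datiopikuehwe/ → dadiobiguehwe.
Rule 2 (final vowel raising): /e/ is a mid vowel in word-final position, so it raises to [i]. /dadiobiguehwe/ → dadiobiguehwi.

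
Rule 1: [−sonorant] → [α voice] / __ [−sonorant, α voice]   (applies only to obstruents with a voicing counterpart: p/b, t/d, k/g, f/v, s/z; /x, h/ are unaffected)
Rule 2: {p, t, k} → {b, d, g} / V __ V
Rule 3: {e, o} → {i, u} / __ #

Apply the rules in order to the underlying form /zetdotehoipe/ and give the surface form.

Rule 1 (regressive voicing assimilation): /t/ precedes the voiced obstruent /d/, so it voices to [d] by assimilation. /zetdotehoipe/ → zeddotehoipe.
Rule 2 (intervocalic voicing): /t/ is a voiceless stop between vowels /o/ and /e/, so it voices to [d]. /p/ is a voiceless stop between vowels /i/ and /e/, so it voices to [b]. /zeddotehoipe/ → zeddodehoibe.
Rule 3 (final vowel raising): /e/ is a mid vowel in word-final position, so it raises to [i]. /zeddodehoibe/ → zeddodehoibi.

zeddodehoibi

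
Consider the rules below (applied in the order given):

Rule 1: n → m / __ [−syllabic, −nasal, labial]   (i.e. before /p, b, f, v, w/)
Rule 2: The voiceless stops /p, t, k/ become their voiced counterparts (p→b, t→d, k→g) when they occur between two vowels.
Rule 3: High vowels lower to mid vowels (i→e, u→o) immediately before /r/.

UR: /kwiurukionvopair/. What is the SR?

kwiorugiomvobaer

Rule 1 (nasal place assimilation): /n/ precedes the labial consonant /v/, so it assimilates in place to [m]. /kwiurukionvopair/ → kwiurukiomvopair.
Rule 2 (intervocalic voicing): /k/ is a voiceless stop between vowels /u/ and /i/, so it voices to [g]. /p/ is a voiceless stop between vowels /o/ and /a/, so it voices to [b]. /kwiurukiomvopair/ → kwiurugiomvobair.
Rule 3 (pre-rhotic lowering): /u/ is a high vowel immediately before /r/, so it lowers to [o]. /i/ is a high vowel immediately before /r/, so it lowers to [e]. /kwiurugiomvobair/ → kwiorugiomvobaer.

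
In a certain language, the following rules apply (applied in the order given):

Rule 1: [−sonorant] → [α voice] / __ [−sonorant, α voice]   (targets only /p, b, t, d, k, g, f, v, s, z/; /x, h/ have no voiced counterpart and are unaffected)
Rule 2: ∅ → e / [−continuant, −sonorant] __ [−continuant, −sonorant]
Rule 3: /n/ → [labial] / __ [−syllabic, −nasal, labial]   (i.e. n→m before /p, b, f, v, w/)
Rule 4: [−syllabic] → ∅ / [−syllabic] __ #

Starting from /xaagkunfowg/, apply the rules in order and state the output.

Rule 1 (regressive voicing assimilation): /g/ precedes the voiceless obstruent /k/, so it devoices to [k] by assimilation. /xaagkunfowg/ → xaakkunfowg.
Rule 2 (stop-cluster e-epenthesis): /k/ and /k/ form a stop–stop cluster, so [e] is inserted between them. /xaakkunfowg/ → xaakekunfowg.
Rule 3 (nasal place assimilation): /n/ precedes the labial consonant /f/, so it assimilates in place to [m]. /xaakekunfowg/ → xaakekumfowg.
Rule 4 (final cluster simplification): /g/ is the second consonant of a word-final cluster /wg/, so it deletes. /xaakekumfowg/ → xaakekumfow.

xaakekumfow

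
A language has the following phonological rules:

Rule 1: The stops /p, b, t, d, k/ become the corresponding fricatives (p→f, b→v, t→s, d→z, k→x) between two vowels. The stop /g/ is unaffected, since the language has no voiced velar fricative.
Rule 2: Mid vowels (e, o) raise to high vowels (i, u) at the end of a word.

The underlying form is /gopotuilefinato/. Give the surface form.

Rule 1 (intervocalic spirantization): /p/ is a stop between vowels /o/ and /o/, so it spirantizes to the fricative [f]. /t/ is a stop between vowels /o/ and /u/, so it spirantizes to the fricative [s]. /t/ is a stop between vowels /a/ and /o/, so it spirantizes to the fricative [s]. /gopotuilefinato/ → gofosuilefinaso.
Rule 2 (final vowel raising): /o/ is a mid vowel in word-final position, so it raises to [u]. /gofosuilefinaso/ → gofosuilefinasu.

gofosuilefinasu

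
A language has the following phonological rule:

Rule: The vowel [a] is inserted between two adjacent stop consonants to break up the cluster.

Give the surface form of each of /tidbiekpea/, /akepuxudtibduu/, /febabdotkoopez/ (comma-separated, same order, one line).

tidabiekapea, akepuxudatibaduu, febabadotakoopez

/tidbiekpea/: /d/ and /b/ form a stop–stop cluster, so [a] is inserted between them. /k/ and /p/ form a stop–stop cluster, so [a] is inserted between them. → [tidabiekapea].
/akepuxudtibduu/: /d/ and /t/ form a stop–stop cluster, so [a] is inserted between them. /b/ and /d/ form a stop–stop cluster, so [a] is inserted between them. → [akepuxudatibaduu].
/febabdotkoopez/: /b/ and /d/ form a stop–stop cluster, so [a] is inserted between them. /t/ and /k/ form a stop–stop cluster, so [a] is inserted between them. → [febabadotakoopez].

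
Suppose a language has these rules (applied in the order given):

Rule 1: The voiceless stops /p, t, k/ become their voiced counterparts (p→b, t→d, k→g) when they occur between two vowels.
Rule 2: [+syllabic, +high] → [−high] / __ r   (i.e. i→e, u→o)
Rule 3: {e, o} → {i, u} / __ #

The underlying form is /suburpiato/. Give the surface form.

Rule 1 (intervocalic voicing): /t/ is a voiceless stop between vowels /a/ and /o/, so it voices to [d]. /suburpiato/ → suburpiado.
Rule 2 (pre-rhotic lowering): /u/ is a high vowel immediately before /r/, so it lowers to [o]. /suburpiado/ → suborpiado.
Rule 3 (final vowel raising): /o/ is a mid vowel in word-final position, so it raises to [u]. /suborpiado/ → suborpiadu.

suborpiadu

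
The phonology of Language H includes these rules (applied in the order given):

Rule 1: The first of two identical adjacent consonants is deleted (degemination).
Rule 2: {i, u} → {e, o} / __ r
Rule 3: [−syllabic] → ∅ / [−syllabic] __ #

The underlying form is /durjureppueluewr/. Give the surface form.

Rule 1 (degemination): /pp/ is a geminate; the first /p/ deletes. /durjureppueluewr/ → durjurepueluewr.
Rule 2 (pre-rhotic lowering): /u/ is a high vowel immediately before /r/, so it lowers to [o]. /u/ is a high vowel immediately before /r/, so it lowers to [o]. /durjurepueluewr/ → dorjorepueluewr.
Rule 3 (final cluster simplification): /r/ is the second consonant of a word-final cluster /wr/, so it deletes. /dorjorepueluewr/ → dorjorepueluew.

dorjorepueluew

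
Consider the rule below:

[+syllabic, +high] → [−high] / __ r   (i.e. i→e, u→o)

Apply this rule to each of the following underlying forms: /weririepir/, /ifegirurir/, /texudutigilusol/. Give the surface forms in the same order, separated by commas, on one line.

/weririepir/: /i/ is a high vowel immediately before /r/, so it lowers to [e]. /i/ is a high vowel immediately before /r/, so it lowers to [e]. → [wererieper].
/ifegirurir/: /i/ is a high vowel immediately before /r/, so it lowers to [e]. /u/ is a high vowel immediately before /r/, so it lowers to [o]. /i/ is a high vowel immediately before /r/, so it lowers to [e]. → [ifegerorer].
/texudutigilusol/: the rule's environment is not met; surfaces unchanged as [texudutigilusol].

wererieper, ifegerorer, texudutigilusol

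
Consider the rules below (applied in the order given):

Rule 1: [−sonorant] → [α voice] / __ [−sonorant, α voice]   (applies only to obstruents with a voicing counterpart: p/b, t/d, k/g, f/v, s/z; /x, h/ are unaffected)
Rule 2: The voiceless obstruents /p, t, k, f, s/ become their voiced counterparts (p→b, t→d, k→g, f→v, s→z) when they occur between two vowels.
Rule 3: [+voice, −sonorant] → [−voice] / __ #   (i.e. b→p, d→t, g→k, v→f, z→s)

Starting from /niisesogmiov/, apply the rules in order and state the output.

niizezogmiof

Rule 1 (regressive voicing assimilation): no segment meets the environment; /niisesogmiov/ is unchanged.
Rule 2 (intervocalic voicing): /s/ is a voiceless obstruent between vowels /i/ and /e/, so it voices to [z]. /s/ is a voiceless obstruent between vowels /e/ and /o/, so it voices to [z]. /niisesogmiov/ → niizezogmiov.
Rule 3 (final devoicing): /v/ is a voiced obstruent in word-final position, so it devoices to [f]. /niizezogmiov/ → niizezogmiof.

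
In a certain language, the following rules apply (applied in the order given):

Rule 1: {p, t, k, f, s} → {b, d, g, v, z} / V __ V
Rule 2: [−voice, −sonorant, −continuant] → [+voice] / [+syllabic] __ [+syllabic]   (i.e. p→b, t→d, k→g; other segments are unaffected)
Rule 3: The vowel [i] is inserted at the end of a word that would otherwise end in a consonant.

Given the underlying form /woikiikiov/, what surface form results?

Rule 1 (intervocalic voicing): /k/ is a voiceless obstruent between vowels /i/ and /i/, so it voices to [g]. /k/ is a voiceless obstruent between vowels /i/ and /i/, so it voices to [g]. /woikiikiov/ → woigiigiov.
Rule 2 (intervocalic voicing): no segment meets the environment; /woigiigiov/ is unchanged.
Rule 3 (final i-epenthesis): the form ends in the consonant /v/, so [i] is inserted word-finally. /woigiigiov/ → woigiigiovi.

woigiigiovi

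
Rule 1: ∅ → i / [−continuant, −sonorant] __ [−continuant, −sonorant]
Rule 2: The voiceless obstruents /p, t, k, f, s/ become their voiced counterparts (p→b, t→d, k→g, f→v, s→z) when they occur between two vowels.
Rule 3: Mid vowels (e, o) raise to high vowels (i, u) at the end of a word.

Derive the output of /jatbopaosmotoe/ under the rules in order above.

Rule 1 (stop-cluster i-epenthesis): /t/ and /b/ form a stop–stop cluster, so [i] is inserted between them. /jatbopaosmotoe/ → jatibopaosmotoe.
Rule 2 (intervocalic voicing): /t/ is a voiceless obstruent between vowels /a/ and /i/, so it voices to [d]. /p/ is a voiceless obstruent between vowels /o/ and /a/, so it voices to [b]. /t/ is a voiceless obstruent between vowels /o/ and /o/, so it voices to [d]. /jatibopaosmotoe/ → jadibobaosmodoe.
Rule 3 (final vowel raising): /e/ is a mid vowel in word-final position, so it raises to [i]. /jadibobaosmodoe/ → jadibobaosmodoi.

jadibobaosmodoi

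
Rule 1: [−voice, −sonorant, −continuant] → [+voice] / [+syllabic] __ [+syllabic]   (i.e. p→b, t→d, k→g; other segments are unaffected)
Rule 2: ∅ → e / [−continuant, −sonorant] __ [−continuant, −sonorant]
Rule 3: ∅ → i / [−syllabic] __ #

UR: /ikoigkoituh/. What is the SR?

Rule 1 (intervocalic voicing): /k/ is a voiceless stop between vowels /i/ and /o/, so it voices to [g]. /t/ is a voiceless stop between vowels /i/ and /u/, so it voices to [d]. /ikoigkoituh/ → igoigkoiduh.
Rule 2 (stop-cluster e-epenthesis): /g/ and /k/ form a stop–stop cluster, so [e] is inserted between them. /igoigkoiduh/ → igoigekoiduh.
Rule 3 (final i-epenthesis): the form ends in the consonant /h/, so [i] is inserted word-finally. /igoigekoiduh/ → igoigekoiduhi.

igoigekoiduhi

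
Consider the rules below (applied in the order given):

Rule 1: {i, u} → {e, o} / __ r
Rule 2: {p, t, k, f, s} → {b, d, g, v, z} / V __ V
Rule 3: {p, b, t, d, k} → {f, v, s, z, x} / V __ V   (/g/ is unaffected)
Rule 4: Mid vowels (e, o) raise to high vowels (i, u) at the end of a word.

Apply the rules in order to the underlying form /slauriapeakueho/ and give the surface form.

Rule 1 (pre-rhotic lowering): /u/ is a high vowel immediately before /r/, so it lowers to [o]. /slauriapeakueho/ → slaoriapeakueho.
Rule 2 (intervocalic voicing): /p/ is a voiceless obstruent between vowels /a/ and /e/, so it voices to [b]. /k/ is a voiceless obstruent between vowels /a/ and /u/, so it voices to [g]. /slaoriapeakueho/ → slaoriabeagueho.
Rule 3 (intervocalic spirantization): /b/ is a stop between vowels /a/ and /e/, so it spirantizes to the fricative [v]. /slaoriabeagueho/ → slaoriaveagueho.
Rule 4 (final vowel raising): /o/ is a mid vowel in word-final position, so it raises to [u]. /slaoriaveagueho/ → slaoriaveaguehu.

slaoriaveaguehu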